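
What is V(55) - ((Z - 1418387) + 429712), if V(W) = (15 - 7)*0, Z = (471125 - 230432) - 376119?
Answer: 1124101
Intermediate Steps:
Z = -135426 (Z = 240693 - 376119 = -135426)
V(W) = 0 (V(W) = 8*0 = 0)
V(55) - ((Z - 1418387) + 429712) = 0 - ((-135426 - 1418387) + 429712) = 0 - (-1553813 + 429712) = 0 - 1*(-1124101) = 0 + 1124101 = 1124101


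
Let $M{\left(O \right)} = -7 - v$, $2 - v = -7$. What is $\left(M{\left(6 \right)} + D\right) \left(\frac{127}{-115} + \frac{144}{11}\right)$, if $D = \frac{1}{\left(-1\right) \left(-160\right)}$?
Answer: $- \frac{38802117}{202400} \approx -191.71$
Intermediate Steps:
$v = 9$ ($v = 2 - -7 = 2 + 7 = 9$)
$D = \frac{1}{160} \approx 0.00625$
$M{\left(O \right)} = -16$ ($M{\left(O \right)} = -7 - 9 = -16$)
$\left(M{\left(6 \right)} + D\right) \left(\frac{127}{-115} + \frac{144}{11}\right) = \left(-16 + \frac{1}{160}\right) \left(\frac{127}{-115} + \frac{144}{11}\right) = - \frac{2559 \left(127 \left(- \frac{1}{115}\right) + 144 \cdot \frac{1}{11}\right)}{160} = - \frac{2559 \left(- \frac{127}{115} + \frac{144}{11}\right)}{160} = \left(- \frac{2559}{160}\right) \frac{15163}{1265} = - \frac{38802117}{202400}$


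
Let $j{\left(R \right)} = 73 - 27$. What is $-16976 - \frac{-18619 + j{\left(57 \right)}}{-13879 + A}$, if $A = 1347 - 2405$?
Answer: $- \frac{84529695}{4979} \approx -16977.0$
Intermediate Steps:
$j{\left(R \right)} = 46$ ($j{\left(R \right)} = 73 - 27 = 46$)
$A = -1058$ ($A = 1347 - 2405 = -1058$)
$-16976 - \frac{-18619 + j{\left(57 \right)}}{-13879 + A} = -16976 - \frac{-18619 + 46}{-13879 - 1058} = -16976 - - \frac{18573}{-14937} = -16976 - \left(-18573\right) \left(- \frac{1}{14937}\right) = -16976 - \frac{6191}{4979} = - \frac{84529695}{4979}$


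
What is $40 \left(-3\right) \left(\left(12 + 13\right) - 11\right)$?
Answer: $-1680$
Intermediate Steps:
$40 \left(-3\right) \left(\left(12 + 13\right) - 11\right) = - 120 \left(25 - 11\right) = \left(-120\right) 14 = -1680$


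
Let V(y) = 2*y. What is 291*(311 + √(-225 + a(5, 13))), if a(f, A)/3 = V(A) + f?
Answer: 90501 + 582*I*√33 ≈ 90501.0 + 3343.3*I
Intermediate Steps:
a(f, A) = 3*f + 6*A (a(f, A) = 3*(2*A + f) = 3*(f + 2*A) = 3*f + 6*A)
291*(311 + √(-225 + a(5, 13))) = 291*(311 + √(-225 + (3*5 + 6*13))) = 291*(311 + √(-225 + (15 + 78))) = 291*(311 + √(-225 + 93)) = 291*(311 + √(-132)) = 291*(311 + 2*I*√33) = 90501 + 582*I*√33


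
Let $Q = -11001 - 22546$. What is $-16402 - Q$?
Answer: $17145$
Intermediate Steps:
$Q = -33547$ ($Q = -11001 - 22546 = -33547$)
$-16402 - Q = -16402 - -33547 = -16402 + 33547 = 17145$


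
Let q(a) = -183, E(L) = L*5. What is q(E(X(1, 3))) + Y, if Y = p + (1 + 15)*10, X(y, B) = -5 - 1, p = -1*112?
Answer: -135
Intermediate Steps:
p = -112
X(y, B) = -6
E(L) = 5*L
Y = 48 (Y = -112 + (1 + 15)*10 = -112 + 16*10 = -112 + 160 = 48)
q(E(X(1, 3))) + Y = -183 + 48 = -135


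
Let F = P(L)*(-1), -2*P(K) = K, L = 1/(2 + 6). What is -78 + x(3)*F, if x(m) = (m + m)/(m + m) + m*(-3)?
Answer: -157/2 ≈ -78.500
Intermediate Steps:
L = ⅛ (L = 1/8 = ⅛ ≈ 0.12500)
P(K) = -K/2
x(m) = 1 - 3*m (x(m) = (2*m)/((2*m)) - 3*m = (2*m)*(1/(2*m)) - 3*m = 1 - 3*m)
F = 1/16 (F = -½*⅛*(-1) = -1/16*(-1) = 1/16 ≈ 0.062500)
-78 + x(3)*F = -78 + (1 - 3*3)*(1/16) = -78 + (1 - 9)*(1/16) = -78 - 8*1/16 = -78 - ½ = -157/2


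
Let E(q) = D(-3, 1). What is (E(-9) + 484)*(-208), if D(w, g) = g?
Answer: -100880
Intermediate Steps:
E(q) = 1
(E(-9) + 484)*(-208) = (1 + 484)*(-208) = 485*(-208) = -100880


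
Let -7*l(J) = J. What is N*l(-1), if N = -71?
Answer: -71/7 ≈ -10.143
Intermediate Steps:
l(J) = -J/7
N*l(-1) = -(-71)*(-1)/7 = -71*⅐ = -71/7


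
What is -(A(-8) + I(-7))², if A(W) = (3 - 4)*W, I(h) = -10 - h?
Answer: -25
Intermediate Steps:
A(W) = -W
-(A(-8) + I(-7))² = -(-1*(-8) + (-10 - 1*(-7)))² = -(8 + (-10 + 7))² = -(8 - 3)² = -1*5² = -1*25 = -25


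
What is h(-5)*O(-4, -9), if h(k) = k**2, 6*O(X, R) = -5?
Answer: -125/6 ≈ -20.833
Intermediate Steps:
O(X, R) = -5/6 (O(X, R) = (1/6)*(-5) = -5/6)
h(-5)*O(-4, -9) = (-5)**2*(-5/6) = 25*(-5/6) = -125/6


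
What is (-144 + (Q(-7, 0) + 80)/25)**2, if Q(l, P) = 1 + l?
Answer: 12432676/625 ≈ 19892.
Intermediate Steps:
(-144 + (Q(-7, 0) + 80)/25)**2 = (-144 + ((1 - 7) + 80)/25)**2 = (-144 + (-6 + 80)*(1/25))**2 = (-144 + 74*(1/25))**2 = (-144 + 74/25)**2 = (-3526/25)**2 = 12432676/625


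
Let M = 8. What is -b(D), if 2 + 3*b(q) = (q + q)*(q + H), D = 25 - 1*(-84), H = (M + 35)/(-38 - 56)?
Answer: -1112033/141 ≈ -7886.8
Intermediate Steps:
H = -43/94 (H = (8 + 35)/(-38 - 56) = 43/(-94) = 43*(-1/94) = -43/94 ≈ -0.45745)
D = 109 (D = 25 + 84 = 109)
b(q) = -⅔ + 2*q*(-43/94 + q)/3 (b(q) = -⅔ + ((q + q)*(q - 43/94))/3 = -⅔ + ((2*q)*(-43/94 + q))/3 = -⅔ + (2*q*(-43/94 + q))/3 = -⅔ + 2*q*(-43/94 + q)/3)
-b(D) = -(-⅔ - 43/141*109 + (⅔)*109²) = -(-⅔ - 4687/141 + (⅔)*11881) = -(-⅔ - 4687/141 + 23762/3) = -1*1112033/141 = -1112033/141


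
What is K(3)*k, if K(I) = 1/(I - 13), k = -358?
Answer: 179/5 ≈ 35.800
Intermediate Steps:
K(I) = 1/(-13 + I)
K(3)*k = -358/(-13 + 3) = -358/(-10) = -⅒*(-358) = 179/5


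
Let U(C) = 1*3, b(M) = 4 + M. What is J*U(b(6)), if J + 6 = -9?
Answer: -45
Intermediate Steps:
J = -15 (J = -6 - 9 = -15)
U(C) = 3
J*U(b(6)) = -15*3 = -45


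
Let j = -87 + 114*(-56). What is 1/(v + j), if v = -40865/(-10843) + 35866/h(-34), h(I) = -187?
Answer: -2027641/13502118194 ≈ -0.00015017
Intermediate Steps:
v = -381253283/2027641 (v = -40865/(-10843) + 35866/(-187) = -40865*(-1/10843) + 35866*(-1/187) = 40865/10843 - 35866/187 = -381253283/2027641 ≈ -188.03)
j = -6471 (j = -87 - 6384 = -6471)
1/(v + j) = 1/(-381253283/2027641 - 6471) = 1/(-13502118194/2027641) = -2027641/13502118194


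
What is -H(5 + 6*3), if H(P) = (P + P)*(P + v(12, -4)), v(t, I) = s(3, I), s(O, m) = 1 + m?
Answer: -920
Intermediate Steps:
v(t, I) = 1 + I
H(P) = 2*P*(-3 + P) (H(P) = (P + P)*(P + (1 - 4)) = (2*P)*(P - 3) = (2*P)*(-3 + P) = 2*P*(-3 + P))
-H(5 + 6*3) = -2*(5 + 6*3)*(-3 + (5 + 6*3)) = -2*(5 + 18)*(-3 + (5 + 18)) = -2*23*(-3 + 23) = -2*23*20 = -1*920 = -920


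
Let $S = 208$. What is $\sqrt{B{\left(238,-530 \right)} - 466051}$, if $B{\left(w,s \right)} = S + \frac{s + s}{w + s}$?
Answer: $\frac{i \sqrt{2482458002}}{73} \approx 682.52 i$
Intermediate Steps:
$B{\left(w,s \right)} = 208 + \frac{2 s}{s + w}$ ($B{\left(w,s \right)} = 208 + \frac{s + s}{w + s} = 208 + \frac{2 s}{s + w}$)
$\sqrt{B{\left(238,-530 \right)} - 466051} = \sqrt{\frac{2 \left(104 \cdot 238 + 105 \left(-530\right)\right)}{-530 + 238} - 466051} = \sqrt{\frac{2 \left(24752 - 55650\right)}{-292} - 466051} = \sqrt{2 \left(- \frac{1}{292}\right) \left(-30898\right) - 466051} = \sqrt{\frac{15449}{73} - 466051} = \sqrt{- \frac{34006274}{73}} = \frac{i \sqrt{2482458002}}{73}$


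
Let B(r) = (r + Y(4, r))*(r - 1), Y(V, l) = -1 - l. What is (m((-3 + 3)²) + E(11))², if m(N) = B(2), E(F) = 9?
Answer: 64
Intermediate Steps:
B(r) = 1 - r (B(r) = (r + (-1 - r))*(r - 1) = -(-1 + r) = 1 - r)
m(N) = -1 (m(N) = 1 - 1*2 = 1 - 2 = -1)
(m((-3 + 3)²) + E(11))² = (-1 + 9)² = 8² = 64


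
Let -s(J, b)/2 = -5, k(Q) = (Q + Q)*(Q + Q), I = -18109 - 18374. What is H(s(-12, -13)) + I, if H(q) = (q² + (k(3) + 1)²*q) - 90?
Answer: -22783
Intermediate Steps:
I = -36483
k(Q) = 4*Q² (k(Q) = (2*Q)*(2*Q) = 4*Q²)
s(J, b) = 10 (s(J, b) = -2*(-5) = 10)
H(q) = -90 + q² + 1369*q (H(q) = (q² + (4*3² + 1)²*q) - 90 = (q² + (4*9 + 1)²*q) - 90 = (q² + (36 + 1)²*q) - 90 = (q² + 37²*q) - 90 = (q² + 1369*q) - 90 = -90 + q² + 1369*q)
H(s(-12, -13)) + I = (-90 + 10² + 1369*10) - 36483 = (-90 + 100 + 13690) - 36483 = 13700 - 36483 = -22783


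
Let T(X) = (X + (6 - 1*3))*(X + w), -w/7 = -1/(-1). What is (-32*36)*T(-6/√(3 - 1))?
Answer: 3456 - 13824*√2 ≈ -16094.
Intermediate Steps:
w = -7 (w = -(-7)/(-1) = -(-7)*(-1) = -7*1 = -7)
T(X) = (-7 + X)*(3 + X) (T(X) = (X + (6 - 1*3))*(X - 7) = (X + (6 - 3))*(-7 + X) = (X + 3)*(-7 + X) = (3 + X)*(-7 + X) = (-7 + X)*(3 + X))
(-32*36)*T(-6/√(3 - 1)) = (-32*36)*(-21 + (-6/√(3 - 1))² - (-24)/(√(3 - 1))) = -1152*(-21 + (-6*√2/2)² - (-24)/(√2)) = -1152*(-21 + (-3*√2)² - (-24)*√2/2) = -1152*(-21 + (-3*√2)² - (-12)*√2) = -1152*(-21 + 18 + 12*√2) = -1152*(-3 + 12*√2) = 3456 - 13824*√2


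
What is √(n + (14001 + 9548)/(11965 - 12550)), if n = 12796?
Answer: √485037215/195 ≈ 112.94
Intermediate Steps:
√(n + (14001 + 9548)/(11965 - 12550)) = √(12796 + (14001 + 9548)/(11965 - 12550)) = √(12796 + 23549/(-585)) = √(12796 + 23549*(-1/585)) = √(12796 - 23549/585) = √(7462111/585) = √485037215/195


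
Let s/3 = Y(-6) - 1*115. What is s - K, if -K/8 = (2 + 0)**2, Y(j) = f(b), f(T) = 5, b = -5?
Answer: -298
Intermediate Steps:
Y(j) = 5
K = -32 (K = -8*(2 + 0)**2 = -8*2**2 = -8*4 = -32)
s = -330 (s = 3*(5 - 1*115) = 3*(5 - 115) = 3*(-110) = -330)
s - K = -330 - 1*(-32) = -330 + 32 = -298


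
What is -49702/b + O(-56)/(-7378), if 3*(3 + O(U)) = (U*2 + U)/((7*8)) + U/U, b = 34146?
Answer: -3740573/2570706 ≈ -1.4551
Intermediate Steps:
O(U) = -8/3 + U/56 (O(U) = -3 + ((U*2 + U)/((7*8)) + U/U)/3 = -3 + ((2*U + U)/56 + 1)/3 = -3 + ((3*U)*(1/56) + 1)/3 = -3 + (3*U/56 + 1)/3 = -3 + (1 + 3*U/56)/3 = -3 + (⅓ + U/56) = -8/3 + U/56)
-49702/b + O(-56)/(-7378) = -49702/34146 + (-8/3 + (1/56)*(-56))/(-7378) = -49702*1/34146 + (-8/3 - 1)*(-1/7378) = -24851/17073 - 11/3*(-1/7378) = -24851/17073 + 11/22134 = -3740573/2570706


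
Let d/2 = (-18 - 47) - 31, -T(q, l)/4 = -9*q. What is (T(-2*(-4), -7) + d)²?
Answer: 9216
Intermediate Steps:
T(q, l) = 36*q (T(q, l) = -(-36)*q = 36*q)
d = -192 (d = 2*((-18 - 47) - 31) = 2*(-65 - 31) = 2*(-96) = -192)
(T(-2*(-4), -7) + d)² = (36*(-2*(-4)) - 192)² = (36*8 - 192)² = (288 - 192)² = 96² = 9216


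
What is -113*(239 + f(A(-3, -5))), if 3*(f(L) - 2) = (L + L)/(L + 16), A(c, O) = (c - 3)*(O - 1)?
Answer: -354707/13 ≈ -27285.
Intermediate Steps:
A(c, O) = (-1 + O)*(-3 + c) (A(c, O) = (-3 + c)*(-1 + O) = (-1 + O)*(-3 + c))
f(L) = 2 + 2*L/(3*(16 + L)) (f(L) = 2 + ((L + L)/(L + 16))/3 = 2 + ((2*L)/(16 + L))/3 = 2 + (2*L/(16 + L))/3 = 2 + 2*L/(3*(16 + L)))
-113*(239 + f(A(-3, -5))) = -113*(239 + 8*(12 + (3 - 1*(-3) - 3*(-5) - 5*(-3)))/(3*(16 + (3 - 1*(-3) - 3*(-5) - 5*(-3))))) = -113*(239 + 8*(12 + (3 + 3 + 15 + 15))/(3*(16 + (3 + 3 + 15 + 15)))) = -113*(239 + 8*(12 + 36)/(3*(16 + 36))) = -113*(239 + (8/3)*48/52) = -113*(239 + (8/3)*(1/52)*48) = -113*(239 + 32/13) = -113*3139/13 = -354707/13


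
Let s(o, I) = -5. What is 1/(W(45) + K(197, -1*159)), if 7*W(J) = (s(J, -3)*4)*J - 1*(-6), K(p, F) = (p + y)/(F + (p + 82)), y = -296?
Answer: -280/35991 ≈ -0.0077797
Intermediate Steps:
K(p, F) = (-296 + p)/(82 + F + p) (K(p, F) = (p - 296)/(F + (p + 82)) = (-296 + p)/(F + (82 + p)) = (-296 + p)/(82 + F + p))
W(J) = 6/7 - 20*J/7 (W(J) = ((-5*4)*J - 1*(-6))/7 = (-20*J + 6)/7 = (6 - 20*J)/7 = 6/7 - 20*J/7)
1/(W(45) + K(197, -1*159)) = 1/((6/7 - 20/7*45) + (-296 + 197)/(82 - 1*159 + 197)) = 1/((6/7 - 900/7) - 99/(82 - 159 + 197)) = 1/(-894/7 - 99/120) = 1/(-894/7 + (1/120)*(-99)) = 1/(-894/7 - 33/40) = 1/(-35991/280) = -280/35991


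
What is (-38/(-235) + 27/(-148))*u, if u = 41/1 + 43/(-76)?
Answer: -2215633/2643280 ≈ -0.83821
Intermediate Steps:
u = 3073/76 (u = 41*1 + 43*(-1/76) = 41 - 43/76 = 3073/76 ≈ 40.434)
(-38/(-235) + 27/(-148))*u = (-38/(-235) + 27/(-148))*(3073/76) = (-38*(-1/235) + 27*(-1/148))*(3073/76) = (38/235 - 27/148)*(3073/76) = -721/34780*3073/76 = -2215633/2643280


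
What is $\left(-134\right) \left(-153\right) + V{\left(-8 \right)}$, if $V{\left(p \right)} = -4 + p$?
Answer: $20490$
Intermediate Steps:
$\left(-134\right) \left(-153\right) + V{\left(-8 \right)} = \left(-134\right) \left(-153\right) - 12 = 20502 - 12 = 20490$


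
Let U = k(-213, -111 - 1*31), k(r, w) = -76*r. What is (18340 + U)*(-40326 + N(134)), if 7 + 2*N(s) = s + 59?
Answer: -1389165024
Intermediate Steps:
N(s) = 26 + s/2 (N(s) = -7/2 + (s + 59)/2 = -7/2 + (59 + s)/2 = -7/2 + (59/2 + s/2) = 26 + s/2)
U = 16188 (U = -76*(-213) = 16188)
(18340 + U)*(-40326 + N(134)) = (18340 + 16188)*(-40326 + (26 + (1/2)*134)) = 34528*(-40326 + (26 + 67)) = 34528*(-40326 + 93) = 34528*(-40233) = -1389165024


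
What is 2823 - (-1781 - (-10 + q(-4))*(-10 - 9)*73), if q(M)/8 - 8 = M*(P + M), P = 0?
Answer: -247830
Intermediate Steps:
q(M) = 64 + 8*M² (q(M) = 64 + 8*(M*(0 + M)) = 64 + 8*(M*M) = 64 + 8*M²)
2823 - (-1781 - (-10 + q(-4))*(-10 - 9)*73) = 2823 - (-1781 - (-10 + (64 + 8*(-4)²))*(-10 - 9)*73) = 2823 - (-1781 - (-10 + (64 + 8*16))*(-19)*73) = 2823 - (-1781 - (-10 + (64 + 128))*(-19)*73) = 2823 - (-1781 - (-10 + 192)*(-19)*73) = 2823 - (-1781 - 182*(-19)*73) = 2823 - (-1781 - (-3458)*73) = 2823 - (-1781 - 1*(-252434)) = 2823 - (-1781 + 252434) = 2823 - 1*250653 = 2823 - 250653 = -247830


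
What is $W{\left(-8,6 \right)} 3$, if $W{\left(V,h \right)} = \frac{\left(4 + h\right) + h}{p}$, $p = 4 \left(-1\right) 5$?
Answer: $- \frac{12}{5} \approx -2.4$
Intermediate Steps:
$p = -20$ ($p = \left(-4\right) 5 = -20$)
$W{\left(V,h \right)} = - \frac{1}{5} - \frac{h}{10}$ ($W{\left(V,h \right)} = \frac{\left(4 + h\right) + h}{-20} = \left(4 + 2 h\right) \left(- \frac{1}{20}\right) = - \frac{1}{5} - \frac{h}{10}$)
$W{\left(-8,6 \right)} 3 = \left(- \frac{1}{5} - \frac{3}{5}\right) 3 = \left(- \frac{4}{5}\right) 3 = - \frac{12}{5}$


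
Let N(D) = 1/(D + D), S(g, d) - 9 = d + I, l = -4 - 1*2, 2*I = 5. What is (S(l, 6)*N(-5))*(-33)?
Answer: 231/4 ≈ 57.750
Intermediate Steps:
I = 5/2 (I = (½)*5 = 5/2 ≈ 2.5000)
l = -6 (l = -4 - 2 = -6)
S(g, d) = 23/2 + d (S(g, d) = 9 + (d + 5/2) = 9 + (5/2 + d) = 23/2 + d)
N(D) = 1/(2*D)
(S(l, 6)*N(-5))*(-33) = ((23/2 + 6)*((½)/(-5)))*(-33) = (35*((½)*(-⅕))/2)*(-33) = ((35/2)*(-⅒))*(-33) = -7/4*(-33) = 231/4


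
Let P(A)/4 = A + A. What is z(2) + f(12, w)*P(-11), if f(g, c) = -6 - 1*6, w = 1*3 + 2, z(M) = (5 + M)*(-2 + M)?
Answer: 1056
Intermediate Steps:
P(A) = 8*A (P(A) = 4*(A + A) = 4*(2*A) = 8*A)
z(M) = (-2 + M)*(5 + M)
w = 5 (w = 3 + 2 = 5)
f(g, c) = -12 (f(g, c) = -6 - 6 = -12)
z(2) + f(12, w)*P(-11) = (-10 + 2**2 + 3*2) - 96*(-11) = (-10 + 4 + 6) - 12*(-88) = 0 + 1056 = 1056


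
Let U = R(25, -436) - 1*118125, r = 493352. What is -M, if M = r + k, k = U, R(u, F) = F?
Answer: -374791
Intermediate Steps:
U = -118561 (U = -436 - 1*118125 = -436 - 118125 = -118561)
k = -118561
M = 374791 (M = 493352 - 118561 = 374791)
-M = -1*374791 = -374791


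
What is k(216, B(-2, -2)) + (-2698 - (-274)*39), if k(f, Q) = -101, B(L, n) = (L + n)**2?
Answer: 7887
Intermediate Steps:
k(216, B(-2, -2)) + (-2698 - (-274)*39) = -101 + (-2698 - (-274)*39) = -101 + (-2698 - 1*(-10686)) = -101 + (-2698 + 10686) = -101 + 7988 = 7887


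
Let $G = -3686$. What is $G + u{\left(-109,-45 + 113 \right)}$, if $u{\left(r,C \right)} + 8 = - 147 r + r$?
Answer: $12220$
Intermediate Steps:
$u{\left(r,C \right)} = -8 - 146 r$ ($u{\left(r,C \right)} = -8 + \left(- 147 r + r\right) = -8 - 146 r$)
$G + u{\left(-109,-45 + 113 \right)} = -3686 - -15906 = -3686 + \left(-8 + 15914\right) = -3686 + 15906 = 12220$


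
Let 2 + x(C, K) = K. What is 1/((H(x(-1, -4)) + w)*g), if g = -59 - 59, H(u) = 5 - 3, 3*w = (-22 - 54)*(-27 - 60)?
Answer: -1/260308 ≈ -3.8416e-6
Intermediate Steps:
x(C, K) = -2 + K
w = 2204 (w = ((-22 - 54)*(-27 - 60))/3 = (-76*(-87))/3 = (1/3)*6612 = 2204)
H(u) = 2
g = -118
1/((H(x(-1, -4)) + w)*g) = 1/((2 + 2204)*(-118)) = 1/(2206*(-118)) = 1/(-260308) = -1/260308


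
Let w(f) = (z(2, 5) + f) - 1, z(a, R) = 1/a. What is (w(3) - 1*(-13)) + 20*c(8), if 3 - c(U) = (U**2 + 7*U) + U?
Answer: -4969/2 ≈ -2484.5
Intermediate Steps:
c(U) = 3 - U**2 - 8*U (c(U) = 3 - ((U**2 + 7*U) + U) = 3 - (U**2 + 8*U) = 3 + (-U**2 - 8*U) = 3 - U**2 - 8*U)
w(f) = -1/2 + f (w(f) = (1/2 + f) - 1 = -1/2 + f)
(w(3) - 1*(-13)) + 20*c(8) = ((-1/2 + 3) - 1*(-13)) + 20*(3 - 1*8**2 - 8*8) = (5/2 + 13) + 20*(3 - 1*64 - 64) = 31/2 + 20*(3 - 64 - 64) = 31/2 + 20*(-125) = 31/2 - 2500 = -4969/2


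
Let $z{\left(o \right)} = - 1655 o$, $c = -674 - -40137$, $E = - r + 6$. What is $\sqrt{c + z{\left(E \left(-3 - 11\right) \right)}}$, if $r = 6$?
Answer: $\sqrt{39463} \approx 198.65$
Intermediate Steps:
$E = 0$ ($E = \left(-1\right) 6 + 6 = -6 + 6 = 0$)
$c = 39463$ ($c = -674 + 40137 = 39463$)
$\sqrt{c + z{\left(E \left(-3 - 11\right) \right)}} = \sqrt{39463 - 1655 \cdot 0 \left(-3 - 11\right)} = \sqrt{39463 - 1655 \cdot 0 \left(-14\right)} = \sqrt{39463 - 0} = \sqrt{39463 + 0} = \sqrt{39463}$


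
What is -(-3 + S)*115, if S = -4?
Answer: 805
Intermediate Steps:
-(-3 + S)*115 = -(-3 - 4)*115 = -1*(-7)*115 = 7*115 = 805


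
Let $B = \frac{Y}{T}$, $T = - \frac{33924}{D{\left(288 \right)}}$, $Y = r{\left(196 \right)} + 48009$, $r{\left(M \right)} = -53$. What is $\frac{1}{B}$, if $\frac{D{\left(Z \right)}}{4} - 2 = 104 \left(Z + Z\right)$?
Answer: $- \frac{771}{261168376} \approx -2.9521 \cdot 10^{-6}$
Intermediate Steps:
$D{\left(Z \right)} = 8 + 832 Z$ ($D{\left(Z \right)} = 8 + 4 \cdot 104 \left(Z + Z\right) = 8 + 4 \cdot 104 \cdot 2 Z = 8 + 4 \cdot 208 Z = 8 + 832 Z$)
$Y = 47956$ ($Y = -53 + 48009 = 47956$)
$T = - \frac{771}{5446}$ ($T = - \frac{33924}{8 + 832 \cdot 288} = - \frac{33924}{8 + 239616} = - \frac{33924}{239624} = \left(-33924\right) \frac{1}{239624} = - \frac{771}{5446} \approx -0.14157$)
$B = - \frac{261168376}{771}$ ($B = \frac{47956}{- \frac{771}{5446}} = 47956 \left(- \frac{5446}{771}\right) = - \frac{261168376}{771} \approx -3.3874 \cdot 10^{5}$)
$\frac{1}{B} = \frac{1}{- \frac{261168376}{771}} = - \frac{771}{261168376}$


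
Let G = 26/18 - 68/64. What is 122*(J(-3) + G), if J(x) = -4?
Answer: -31781/72 ≈ -441.40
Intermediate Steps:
G = 55/144 (G = 26*(1/18) - 68*1/64 = 13/9 - 17/16 = 55/144 ≈ 0.38194)
122*(J(-3) + G) = 122*(-4 + 55/144) = 122*(-521/144) = -31781/72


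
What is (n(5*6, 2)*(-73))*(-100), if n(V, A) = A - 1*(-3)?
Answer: 36500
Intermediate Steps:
n(V, A) = 3 + A (n(V, A) = A + 3 = 3 + A)
(n(5*6, 2)*(-73))*(-100) = ((3 + 2)*(-73))*(-100) = (5*(-73))*(-100) = -365*(-100) = 36500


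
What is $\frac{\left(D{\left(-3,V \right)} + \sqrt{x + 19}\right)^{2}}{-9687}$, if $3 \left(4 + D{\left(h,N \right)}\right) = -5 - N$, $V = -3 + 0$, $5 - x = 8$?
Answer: $- \frac{4}{87183} \approx -4.5881 \cdot 10^{-5}$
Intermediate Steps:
$x = -3$ ($x = 5 - 8 = -3$)
$V = -3$
$D{\left(h,N \right)} = - \frac{17}{3} - \frac{N}{3}$ ($D{\left(h,N \right)} = -4 + \frac{-5 - N}{3} = -4 - \left(\frac{5}{3} + \frac{N}{3}\right) = - \frac{17}{3} - \frac{N}{3}$)
$\frac{\left(D{\left(-3,V \right)} + \sqrt{x + 19}\right)^{2}}{-9687} = \frac{\left(\left(- \frac{17}{3} - -1\right) + \sqrt{-3 + 19}\right)^{2}}{-9687} = \left(\left(- \frac{17}{3} + 1\right) + \sqrt{16}\right)^{2} \left(- \frac{1}{9687}\right) = \left(- \frac{14}{3} + 4\right)^{2} \left(- \frac{1}{9687}\right) = \left(- \frac{2}{3}\right)^{2} \left(- \frac{1}{9687}\right) = \frac{4}{9} \left(- \frac{1}{9687}\right) = - \frac{4}{87183}$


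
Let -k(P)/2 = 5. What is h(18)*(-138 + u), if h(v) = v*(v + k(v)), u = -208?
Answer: -49824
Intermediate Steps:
k(P) = -10 (k(P) = -2*5 = -10)
h(v) = v*(-10 + v) (h(v) = v*(v - 10) = v*(-10 + v))
h(18)*(-138 + u) = (18*(-10 + 18))*(-138 - 208) = (18*8)*(-346) = 144*(-346) = -49824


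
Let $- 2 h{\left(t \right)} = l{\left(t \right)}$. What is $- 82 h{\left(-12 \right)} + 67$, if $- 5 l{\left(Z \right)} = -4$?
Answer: $\frac{499}{5} \approx 99.8$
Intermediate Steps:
$l{\left(Z \right)} = \frac{4}{5}$ ($l{\left(Z \right)} = \left(- \frac{1}{5}\right) \left(-4\right) = \frac{4}{5}$)
$h{\left(t \right)} = - \frac{2}{5}$ ($h{\left(t \right)} = \left(- \frac{1}{2}\right) \frac{4}{5} = - \frac{2}{5}$)
$- 82 h{\left(-12 \right)} + 67 = \left(-82\right) \left(- \frac{2}{5}\right) + 67 = \frac{164}{5} + 67 = \frac{499}{5}$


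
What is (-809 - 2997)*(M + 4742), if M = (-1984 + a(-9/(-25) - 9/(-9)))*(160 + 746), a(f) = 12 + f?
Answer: 169429593476/25 ≈ 6.7772e+9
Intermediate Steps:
M = -44634996/25 (M = (-1984 + (12 + (-9/(-25) - 9/(-9))))*(160 + 746) = (-1984 + (12 + (-9*(-1/25) - 9*(-1/9))))*906 = (-1984 + (12 + (9/25 + 1)))*906 = (-1984 + (12 + 34/25))*906 = (-1984 + 334/25)*906 = -49266/25*906 = -44634996/25 ≈ -1.7854e+6)
(-809 - 2997)*(M + 4742) = (-809 - 2997)*(-44634996/25 + 4742) = -3806*(-44516446/25) = 169429593476/25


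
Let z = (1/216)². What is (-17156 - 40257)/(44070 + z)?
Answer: -2678660928/2056129921 ≈ -1.3028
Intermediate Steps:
z = 1/46656 (z = (1/216)² = 1/46656 ≈ 2.1433e-5)
(-17156 - 40257)/(44070 + z) = (-17156 - 40257)/(44070 + 1/46656) = -57413/2056129921/46656 = -57413*46656/2056129921 = -2678660928/2056129921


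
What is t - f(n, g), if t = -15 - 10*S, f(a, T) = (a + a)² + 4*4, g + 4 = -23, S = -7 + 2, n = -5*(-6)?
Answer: -3581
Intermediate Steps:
n = 30
S = -5
g = -27 (g = -4 - 23 = -27)
f(a, T) = 16 + 4*a² (f(a, T) = (2*a)² + 16 = 4*a² + 16 = 16 + 4*a²)
t = 35 (t = -15 - 10*(-5) = -15 + 50 = 35)
t - f(n, g) = 35 - (16 + 4*30²) = 35 - (16 + 4*900) = 35 - (16 + 3600) = 35 - 1*3616 = 35 - 3616 = -3581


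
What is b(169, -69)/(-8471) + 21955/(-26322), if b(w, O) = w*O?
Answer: 120960037/222973662 ≈ 0.54249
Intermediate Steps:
b(w, O) = O*w
b(169, -69)/(-8471) + 21955/(-26322) = -69*169/(-8471) + 21955/(-26322) = -11661*(-1/8471) + 21955*(-1/26322) = 11661/8471 - 21955/26322 = 120960037/222973662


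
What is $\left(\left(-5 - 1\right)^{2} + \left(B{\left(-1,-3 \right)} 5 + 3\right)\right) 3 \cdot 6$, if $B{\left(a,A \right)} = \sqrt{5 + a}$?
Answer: $882$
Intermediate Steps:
$\left(\left(-5 - 1\right)^{2} + \left(B{\left(-1,-3 \right)} 5 + 3\right)\right) 3 \cdot 6 = \left(\left(-5 - 1\right)^{2} + \left(\sqrt{5 - 1} \cdot 5 + 3\right)\right) 3 \cdot 6 = \left(\left(-6\right)^{2} + \left(\sqrt{4} \cdot 5 + 3\right)\right) 18 = \left(36 + \left(2 \cdot 5 + 3\right)\right) 18 = \left(36 + \left(10 + 3\right)\right) 18 = \left(36 + 13\right) 18 = 49 \cdot 18 = 882$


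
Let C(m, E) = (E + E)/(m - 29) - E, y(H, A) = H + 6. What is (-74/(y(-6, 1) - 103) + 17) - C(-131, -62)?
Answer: -185633/4120 ≈ -45.057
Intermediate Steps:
y(H, A) = 6 + H
C(m, E) = -E + 2*E/(-29 + m) (C(m, E) = (2*E)/(-29 + m) - E = 2*E/(-29 + m) - E = -E + 2*E/(-29 + m))
(-74/(y(-6, 1) - 103) + 17) - C(-131, -62) = (-74/((6 - 6) - 103) + 17) - (-62)*(31 - 1*(-131))/(-29 - 131) = (-74/(0 - 103) + 17) - (-62)*(31 + 131)/(-160) = (-74/(-103) + 17) - (-62)*(-1)*162/160 = (-74*(-1/103) + 17) - 1*2511/40 = (74/103 + 17) - 2511/40 = 1825/103 - 2511/40 = -185633/4120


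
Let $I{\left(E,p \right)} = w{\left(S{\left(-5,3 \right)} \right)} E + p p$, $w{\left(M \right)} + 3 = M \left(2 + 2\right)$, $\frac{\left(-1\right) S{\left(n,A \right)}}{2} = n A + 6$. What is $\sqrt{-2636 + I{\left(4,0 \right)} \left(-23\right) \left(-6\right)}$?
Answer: $2 \sqrt{8863} \approx 188.29$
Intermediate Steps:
$S{\left(n,A \right)} = -12 - 2 A n$ ($S{\left(n,A \right)} = - 2 \left(n A + 6\right) = - 2 \left(A n + 6\right) = - 2 \left(6 + A n\right) = -12 - 2 A n$)
$w{\left(M \right)} = -3 + 4 M$ ($w{\left(M \right)} = -3 + M \left(2 + 2\right) = -3 + M 4 = -3 + 4 M$)
$I{\left(E,p \right)} = p^{2} + 69 E$ ($I{\left(E,p \right)} = \left(-3 + 4 \left(-12 - 6 \left(-5\right)\right)\right) E + p p = \left(-3 + 4 \left(-12 + 30\right)\right) E + p^{2} = \left(-3 + 4 \cdot 18\right) E + p^{2} = \left(-3 + 72\right) E + p^{2} = 69 E + p^{2} = p^{2} + 69 E$)
$\sqrt{-2636 + I{\left(4,0 \right)} \left(-23\right) \left(-6\right)} = \sqrt{-2636 + \left(0^{2} + 69 \cdot 4\right) \left(-23\right) \left(-6\right)} = \sqrt{-2636 + \left(0 + 276\right) \left(-23\right) \left(-6\right)} = \sqrt{-2636 + 276 \left(-23\right) \left(-6\right)} = \sqrt{-2636 - -38088} = \sqrt{-2636 + 38088} = \sqrt{35452} = 2 \sqrt{8863}$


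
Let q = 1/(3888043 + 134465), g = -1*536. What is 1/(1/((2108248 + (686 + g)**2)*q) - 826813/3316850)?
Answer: 1766842875950/2895081378419 ≈ 0.61029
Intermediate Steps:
g = -536
q = 1/4022508 ≈ 2.4860e-7
1/(1/((2108248 + (686 + g)**2)*q) - 826813/3316850) = 1/(1/((2108248 + (686 - 536)**2)*(1/4022508)) - 826813/3316850) = 1/(4022508/(2108248 + 150**2) - 826813*1/3316850) = 1/(4022508/(2108248 + 22500) - 826813/3316850) = 1/(4022508/2130748 - 826813/3316850) = 1/((1/2130748)*4022508 - 826813/3316850) = 1/(1005627/532687 - 826813/3316850) = 1/(2895081378419/1766842875950) = 1766842875950/2895081378419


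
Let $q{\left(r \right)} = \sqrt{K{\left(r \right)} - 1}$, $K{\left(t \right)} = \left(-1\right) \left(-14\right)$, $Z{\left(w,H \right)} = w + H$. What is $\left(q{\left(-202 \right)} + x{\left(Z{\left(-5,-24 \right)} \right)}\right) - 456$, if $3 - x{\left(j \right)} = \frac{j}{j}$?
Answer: $-454 + \sqrt{13} \approx -450.39$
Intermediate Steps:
$Z{\left(w,H \right)} = H + w$
$x{\left(j \right)} = 2$ ($x{\left(j \right)} = 3 - \frac{j}{j} = 3 - 1 = 2$)
$K{\left(t \right)} = 14$
$q{\left(r \right)} = \sqrt{13}$ ($q{\left(r \right)} = \sqrt{14 - 1} = \sqrt{13}$)
$\left(q{\left(-202 \right)} + x{\left(Z{\left(-5,-24 \right)} \right)}\right) - 456 = \left(\sqrt{13} + 2\right) - 456 = \left(2 + \sqrt{13}\right) - 456 = -454 + \sqrt{13}$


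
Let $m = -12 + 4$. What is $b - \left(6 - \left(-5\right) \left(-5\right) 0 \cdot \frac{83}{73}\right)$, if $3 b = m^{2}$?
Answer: $\frac{46}{3} \approx 15.333$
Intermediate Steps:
$m = -8$
$b = \frac{64}{3}$ ($b = \frac{\left(-8\right)^{2}}{3} = \frac{1}{3} \cdot 64 = \frac{64}{3} \approx 21.333$)
$b - \left(6 - \left(-5\right) \left(-5\right) 0 \cdot \frac{83}{73}\right) = \frac{64}{3} - \left(6 - \left(-5\right) \left(-5\right) 0 \cdot \frac{83}{73}\right) = \frac{64}{3} - \left(6 - 25 \cdot 0 \cdot 83 \cdot \frac{1}{73}\right) = \frac{64}{3} + \left(-6 + 0 \cdot \frac{83}{73}\right) = \frac{64}{3} + \left(-6 + 0\right) = \frac{64}{3} - 6 = \frac{46}{3}$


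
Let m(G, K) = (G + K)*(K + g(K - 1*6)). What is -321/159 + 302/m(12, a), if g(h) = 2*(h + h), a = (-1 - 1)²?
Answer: -11427/1696 ≈ -6.7376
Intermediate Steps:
a = 4 (a = (-2)² = 4)
g(h) = 4*h (g(h) = 2*(2*h) = 4*h)
m(G, K) = (-24 + 5*K)*(G + K) (m(G, K) = (G + K)*(K + 4*(K - 1*6)) = (G + K)*(K + 4*(K - 6)) = (G + K)*(K + 4*(-6 + K)) = (G + K)*(K + (-24 + 4*K)) = (G + K)*(-24 + 5*K) = (-24 + 5*K)*(G + K))
-321/159 + 302/m(12, a) = -321/159 + 302/(-24*12 - 24*4 + 5*4² + 5*12*4) = -321*1/159 + 302/(-288 - 96 + 5*16 + 240) = -107/53 + 302/(-288 - 96 + 80 + 240) = -107/53 + 302/(-64) = -107/53 + 302*(-1/64) = -107/53 - 151/32 = -11427/1696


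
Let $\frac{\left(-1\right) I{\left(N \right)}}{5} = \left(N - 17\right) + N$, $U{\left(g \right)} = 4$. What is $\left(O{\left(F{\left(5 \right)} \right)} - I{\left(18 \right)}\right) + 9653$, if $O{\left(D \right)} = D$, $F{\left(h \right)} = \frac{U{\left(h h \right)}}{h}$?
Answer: $\frac{48744}{5} \approx 9748.8$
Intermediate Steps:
$F{\left(h \right)} = \frac{4}{h}$
$I{\left(N \right)} = 85 - 10 N$ ($I{\left(N \right)} = - 5 \left(\left(N - 17\right) + N\right) = - 5 \left(\left(-17 + N\right) + N\right) = - 5 \left(-17 + 2 N\right) = 85 - 10 N$)
$\left(O{\left(F{\left(5 \right)} \right)} - I{\left(18 \right)}\right) + 9653 = \left(\frac{4}{5} - \left(85 - 180\right)\right) + 9653 = \left(4 \cdot \frac{1}{5} - \left(85 - 180\right)\right) + 9653 = \left(\frac{4}{5} - -95\right) + 9653 = \left(\frac{4}{5} + 95\right) + 9653 = \frac{479}{5} + 9653 = \frac{48744}{5}$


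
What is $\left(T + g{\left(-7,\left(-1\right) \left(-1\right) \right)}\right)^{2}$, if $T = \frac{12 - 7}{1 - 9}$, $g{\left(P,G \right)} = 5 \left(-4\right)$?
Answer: $\frac{27225}{64} \approx 425.39$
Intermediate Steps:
$g{\left(P,G \right)} = -20$
$T = - \frac{5}{8}$ ($T = \frac{5}{-8} = 5 \left(- \frac{1}{8}\right) = - \frac{5}{8} \approx -0.625$)
$\left(T + g{\left(-7,\left(-1\right) \left(-1\right) \right)}\right)^{2} = \left(- \frac{5}{8} - 20\right)^{2} = \left(- \frac{165}{8}\right)^{2} = \frac{27225}{64}$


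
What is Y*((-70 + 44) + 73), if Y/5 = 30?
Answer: 7050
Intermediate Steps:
Y = 150 (Y = 5*30 = 150)
Y*((-70 + 44) + 73) = 150*((-70 + 44) + 73) = 150*(-26 + 73) = 150*47 = 7050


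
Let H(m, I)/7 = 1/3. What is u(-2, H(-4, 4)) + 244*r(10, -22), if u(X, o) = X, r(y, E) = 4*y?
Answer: 9758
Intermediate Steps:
H(m, I) = 7/3
u(-2, H(-4, 4)) + 244*r(10, -22) = -2 + 244*(4*10) = -2 + 244*40 = -2 + 9760 = 9758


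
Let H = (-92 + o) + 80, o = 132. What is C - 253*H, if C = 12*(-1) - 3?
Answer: -30375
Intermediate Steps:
H = 120 (H = (-92 + 132) + 80 = 40 + 80 = 120)
C = -15 (C = -12 - 3 = -15)
C - 253*H = -15 - 253*120 = -15 - 30360 = -30375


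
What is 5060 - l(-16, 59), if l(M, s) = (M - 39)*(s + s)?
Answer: 11550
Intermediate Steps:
l(M, s) = 2*s*(-39 + M) (l(M, s) = (-39 + M)*(2*s) = 2*s*(-39 + M))
5060 - l(-16, 59) = 5060 - 2*59*(-39 - 16) = 5060 - 2*59*(-55) = 5060 - 1*(-6490) = 5060 + 6490 = 11550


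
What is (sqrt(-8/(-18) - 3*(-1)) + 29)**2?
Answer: (87 + sqrt(31))**2/9 ≈ 952.09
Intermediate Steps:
(sqrt(-8/(-18) - 3*(-1)) + 29)**2 = (sqrt(-8*(-1/18) + 3) + 29)**2 = (sqrt(4/9 + 3) + 29)**2 = (sqrt(31/9) + 29)**2 = (sqrt(31)/3 + 29)**2 = (29 + sqrt(31)/3)**2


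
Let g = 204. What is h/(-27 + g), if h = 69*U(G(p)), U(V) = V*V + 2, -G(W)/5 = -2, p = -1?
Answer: 2346/59 ≈ 39.763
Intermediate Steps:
G(W) = 10 (G(W) = -5*(-2) = 10)
U(V) = 2 + V² (U(V) = V² + 2 = 2 + V²)
h = 7038 (h = 69*(2 + 10²) = 69*(2 + 100) = 69*102 = 7038)
h/(-27 + g) = 7038/(-27 + 204) = 7038/177 = (1/177)*7038 = 2346/59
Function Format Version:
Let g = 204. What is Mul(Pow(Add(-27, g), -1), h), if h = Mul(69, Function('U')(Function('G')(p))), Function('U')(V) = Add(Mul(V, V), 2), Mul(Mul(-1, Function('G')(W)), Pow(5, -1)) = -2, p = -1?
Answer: Rational(2346, 59) ≈ 39.763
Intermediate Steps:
Function('G')(W) = 10 (Function('G')(W) = Mul(-5, -2) = 10)
Function('U')(V) = Add(2, Pow(V, 2)) (Function('U')(V) = Add(Pow(V, 2), 2) = Add(2, Pow(V, 2)))
h = 7038 (h = Mul(69, Add(2, Pow(10, 2))) = Mul(69, Add(2, 100)) = Mul(69, 102) = 7038)
Mul(Pow(Add(-27, g), -1), h) = Mul(Pow(Add(-27, 204), -1), 7038) = Mul(Pow(177, -1), 7038) = Mul(Rational(1, 177), 7038) = Rational(2346, 59)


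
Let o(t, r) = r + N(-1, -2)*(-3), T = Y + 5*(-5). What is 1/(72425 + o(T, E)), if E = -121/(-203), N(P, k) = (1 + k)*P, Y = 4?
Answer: 203/14701787 ≈ 1.3808e-5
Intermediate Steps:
N(P, k) = P*(1 + k)
T = -21 (T = 4 + 5*(-5) = 4 - 25 = -21)
E = 121/203 (E = -121*(-1/203) = 121/203 ≈ 0.59606)
o(t, r) = -3 + r (o(t, r) = r - (1 - 2)*(-3) = r - 1*(-1)*(-3) = r + 1*(-3) = r - 3 = -3 + r)
1/(72425 + o(T, E)) = 1/(72425 + (-3 + 121/203)) = 1/(72425 - 488/203) = 1/(14701787/203) = 203/14701787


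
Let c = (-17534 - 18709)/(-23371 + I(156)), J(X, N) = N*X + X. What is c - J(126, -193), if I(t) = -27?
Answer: 566080659/23398 ≈ 24194.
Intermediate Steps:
J(X, N) = X + N*X
c = 36243/23398 (c = (-17534 - 18709)/(-23371 - 27) = -36243/(-23398) = -36243*(-1/23398) = 36243/23398 ≈ 1.5490)
c - J(126, -193) = 36243/23398 - 126*(1 - 193) = 36243/23398 - 126*(-192) = 36243/23398 - 1*(-24192) = 36243/23398 + 24192 = 566080659/23398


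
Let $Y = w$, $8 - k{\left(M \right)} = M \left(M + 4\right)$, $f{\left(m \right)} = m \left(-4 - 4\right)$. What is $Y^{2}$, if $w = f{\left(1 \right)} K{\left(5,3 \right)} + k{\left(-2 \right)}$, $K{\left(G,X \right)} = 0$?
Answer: $144$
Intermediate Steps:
$f{\left(m \right)} = - 8 m$ ($f{\left(m \right)} = m \left(-8\right) = - 8 m$)
$k{\left(M \right)} = 8 - M \left(4 + M\right)$ ($k{\left(M \right)} = 8 - M \left(M + 4\right) = 8 - M \left(4 + M\right)$)
$w = 12$ ($w = \left(-8\right) 1 \cdot 0 - -12 = \left(-8\right) 0 + \left(8 - 4 + 8\right) = 0 + \left(8 - 4 + 8\right) = 0 + 12 = 12$)
$Y = 12$
$Y^{2} = 12^{2} = 144$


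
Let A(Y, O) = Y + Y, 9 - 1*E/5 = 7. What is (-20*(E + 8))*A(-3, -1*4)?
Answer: 2160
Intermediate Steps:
E = 10 (E = 45 - 5*7 = 45 - 35 = 10)
A(Y, O) = 2*Y
(-20*(E + 8))*A(-3, -1*4) = (-20*(10 + 8))*(2*(-3)) = -20*18*(-6) = -360*(-6) = 2160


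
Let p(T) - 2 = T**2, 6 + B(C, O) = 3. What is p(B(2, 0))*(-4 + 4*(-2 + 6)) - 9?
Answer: 123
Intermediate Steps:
B(C, O) = -3 (B(C, O) = -6 + 3 = -3)
p(T) = 2 + T**2
p(B(2, 0))*(-4 + 4*(-2 + 6)) - 9 = (2 + (-3)**2)*(-4 + 4*(-2 + 6)) - 9 = (2 + 9)*(-4 + 4*4) - 9 = 11*(-4 + 16) - 9 = 11*12 - 9 = 132 - 9 = 123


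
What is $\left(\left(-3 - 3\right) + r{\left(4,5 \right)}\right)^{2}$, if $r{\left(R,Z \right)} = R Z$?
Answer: $196$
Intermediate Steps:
$\left(\left(-3 - 3\right) + r{\left(4,5 \right)}\right)^{2} = \left(\left(-3 - 3\right) + 4 \cdot 5\right)^{2} = \left(-6 + 20\right)^{2} = 14^{2} = 196$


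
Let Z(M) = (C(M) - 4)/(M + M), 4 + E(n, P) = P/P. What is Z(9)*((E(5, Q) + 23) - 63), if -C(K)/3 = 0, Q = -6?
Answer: 86/9 ≈ 9.5556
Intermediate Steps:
C(K) = 0 (C(K) = -3*0 = 0)
E(n, P) = -3 (E(n, P) = -4 + P/P = -4 + 1 = -3)
Z(M) = -2/M (Z(M) = (0 - 4)/(M + M) = -4*1/(2*M) = -2/M)
Z(9)*((E(5, Q) + 23) - 63) = (-2/9)*((-3 + 23) - 63) = (-2*⅑)*(20 - 63) = -2/9*(-43) = 86/9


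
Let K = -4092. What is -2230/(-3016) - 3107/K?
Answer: 577996/385671 ≈ 1.4987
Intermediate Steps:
-2230/(-3016) - 3107/K = -2230/(-3016) - 3107/(-4092) = -2230*(-1/3016) - 3107*(-1/4092) = 1115/1508 + 3107/4092 = 577996/385671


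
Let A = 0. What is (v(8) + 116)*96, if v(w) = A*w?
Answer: 11136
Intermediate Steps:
v(w) = 0 (v(w) = 0*w = 0)
(v(8) + 116)*96 = (0 + 116)*96 = 116*96 = 11136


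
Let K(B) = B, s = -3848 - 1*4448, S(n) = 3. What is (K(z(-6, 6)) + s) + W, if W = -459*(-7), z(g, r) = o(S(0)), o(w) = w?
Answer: -5080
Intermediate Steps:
s = -8296 (s = -3848 - 4448 = -8296)
z(g, r) = 3
W = 3213
(K(z(-6, 6)) + s) + W = (3 - 8296) + 3213 = -8293 + 3213 = -5080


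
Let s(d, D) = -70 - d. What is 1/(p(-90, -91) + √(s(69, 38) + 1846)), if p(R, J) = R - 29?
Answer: -119/12454 - √1707/12454 ≈ -0.012873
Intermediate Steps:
p(R, J) = -29 + R
1/(p(-90, -91) + √(s(69, 38) + 1846)) = 1/((-29 - 90) + √((-70 - 1*69) + 1846)) = 1/(-119 + √((-70 - 69) + 1846)) = 1/(-119 + √(-139 + 1846)) = 1/(-119 + √1707)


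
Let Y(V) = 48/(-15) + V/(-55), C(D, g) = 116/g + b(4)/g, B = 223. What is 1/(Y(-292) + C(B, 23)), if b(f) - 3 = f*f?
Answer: 1265/10093 ≈ 0.12533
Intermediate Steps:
b(f) = 3 + f**2 (b(f) = 3 + f*f = 3 + f**2)
C(D, g) = 135/g (C(D, g) = 116/g + (3 + 4**2)/g = 116/g + (3 + 16)/g = 116/g + 19/g = 135/g)
Y(V) = -16/5 - V/55 (Y(V) = 48*(-1/15) + V*(-1/55) = -16/5 - V/55)
1/(Y(-292) + C(B, 23)) = 1/((-16/5 - 1/55*(-292)) + 135/23) = 1/((-16/5 + 292/55) + 135*(1/23)) = 1/(116/55 + 135/23) = 1/(10093/1265) = 1265/10093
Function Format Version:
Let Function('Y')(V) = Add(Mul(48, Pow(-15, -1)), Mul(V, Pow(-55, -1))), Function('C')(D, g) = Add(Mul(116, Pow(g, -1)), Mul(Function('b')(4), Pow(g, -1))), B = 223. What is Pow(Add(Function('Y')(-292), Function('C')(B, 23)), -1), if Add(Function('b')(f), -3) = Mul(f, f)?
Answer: Rational(1265, 10093) ≈ 0.12533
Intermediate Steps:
Function('b')(f) = Add(3, Pow(f, 2)) (Function('b')(f) = Add(3, Mul(f, f)) = Add(3, Pow(f, 2)))
Function('C')(D, g) = Mul(135, Pow(g, -1)) (Function('C')(D, g) = Add(Mul(116, Pow(g, -1)), Mul(Add(3, Pow(4, 2)), Pow(g, -1))) = Add(Mul(116, Pow(g, -1)), Mul(Add(3, 16), Pow(g, -1))) = Add(Mul(116, Pow(g, -1)), Mul(19, Pow(g, -1))) = Mul(135, Pow(g, -1)))
Function('Y')(V) = Add(Rational(-16, 5), Mul(Rational(-1, 55), V)) (Function('Y')(V) = Add(Mul(48, Rational(-1, 15)), Mul(V, Rational(-1, 55))) = Add(Rational(-16, 5), Mul(Rational(-1, 55), V)))
Pow(Add(Function('Y')(-292), Function('C')(B, 23)), -1) = Pow(Add(Add(Rational(-16, 5), Mul(Rational(-1, 55), -292)), Mul(135, Pow(23, -1))), -1) = Pow(Add(Add(Rational(-16, 5), Rational(292, 55)), Mul(135, Rational(1, 23))), -1) = Pow(Add(Rational(116, 55), Rational(135, 23)), -1) = Pow(Rational(10093, 1265), -1) = Rational(1265, 10093)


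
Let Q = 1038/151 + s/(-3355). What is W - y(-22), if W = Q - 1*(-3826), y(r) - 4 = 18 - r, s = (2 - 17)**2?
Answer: 383885725/101321 ≈ 3788.8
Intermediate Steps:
s = 225 (s = (-15)**2 = 225)
y(r) = 22 - r (y(r) = 4 + (18 - r) = 22 - r)
Q = 689703/101321 (Q = 1038/151 + 225/(-3355) = 1038*(1/151) + 225*(-1/3355) = 1038/151 - 45/671 = 689703/101321 ≈ 6.8071)
W = 388343849/101321 (W = 689703/101321 - 1*(-3826) = 689703/101321 + 3826 = 388343849/101321 ≈ 3832.8)
W - y(-22) = 388343849/101321 - (22 - 1*(-22)) = 388343849/101321 - (22 + 22) = 388343849/101321 - 1*44 = 388343849/101321 - 44 = 383885725/101321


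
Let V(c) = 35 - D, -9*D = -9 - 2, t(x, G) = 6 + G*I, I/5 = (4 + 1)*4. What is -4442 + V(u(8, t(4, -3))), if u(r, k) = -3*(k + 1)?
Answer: -39674/9 ≈ -4408.2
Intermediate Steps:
I = 100 (I = 5*((4 + 1)*4) = 5*(5*4) = 5*20 = 100)
t(x, G) = 6 + 100*G (t(x, G) = 6 + G*100 = 6 + 100*G)
D = 11/9 (D = -(-9 - 2)/9 = -⅑*(-11) = 11/9 ≈ 1.2222)
u(r, k) = -3 - 3*k (u(r, k) = -3*(1 + k) = -3 - 3*k)
V(c) = 304/9 (V(c) = 35 - 1*11/9 = 35 - 11/9 = 304/9)
-4442 + V(u(8, t(4, -3))) = -4442 + 304/9 = -39674/9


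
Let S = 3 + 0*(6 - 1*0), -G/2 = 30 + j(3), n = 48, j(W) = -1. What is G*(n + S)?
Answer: -2958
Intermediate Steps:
G = -58 (G = -2*(30 - 1) = -2*29 = -58)
S = 3 (S = 3 + 0*(6 + 0) = 3 + 0*6 = 3 + 0 = 3)
G*(n + S) = -58*(48 + 3) = -58*51 = -2958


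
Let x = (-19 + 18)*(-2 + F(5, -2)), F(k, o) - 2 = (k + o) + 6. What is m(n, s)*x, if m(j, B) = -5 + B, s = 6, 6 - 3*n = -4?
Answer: -9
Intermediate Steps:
n = 10/3 (n = 2 - ⅓*(-4) = 2 + 4/3 = 10/3 ≈ 3.3333)
F(k, o) = 8 + k + o (F(k, o) = 2 + ((k + o) + 6) = 2 + (6 + k + o) = 8 + k + o)
x = -9 (x = (-19 + 18)*(-2 + (8 + 5 - 2)) = -(-2 + 11) = -1*9 = -9)
m(n, s)*x = (-5 + 6)*(-9) = 1*(-9) = -9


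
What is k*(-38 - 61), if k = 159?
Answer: -15741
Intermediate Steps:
k*(-38 - 61) = 159*(-38 - 61) = 159*(-99) = -15741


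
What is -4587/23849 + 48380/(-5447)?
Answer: -1178800009/129905503 ≈ -9.0743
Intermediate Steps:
-4587/23849 + 48380/(-5447) = -4587*1/23849 + 48380*(-1/5447) = -4587/23849 - 48380/5447 = -1178800009/129905503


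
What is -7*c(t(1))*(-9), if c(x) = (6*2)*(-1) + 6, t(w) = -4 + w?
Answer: -378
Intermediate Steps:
c(x) = -6 (c(x) = 12*(-1) + 6 = -12 + 6 = -6)
-7*c(t(1))*(-9) = -7*(-6)*(-9) = 42*(-9) = -378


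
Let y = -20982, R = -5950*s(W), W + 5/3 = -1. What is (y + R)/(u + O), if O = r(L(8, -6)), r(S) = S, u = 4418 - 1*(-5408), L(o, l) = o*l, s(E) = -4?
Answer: 1409/4889 ≈ 0.28820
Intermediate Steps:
W = -8/3 (W = -5/3 - 1 = -8/3 ≈ -2.6667)
L(o, l) = l*o
R = 23800 (R = -5950*(-4) = 23800)
u = 9826 (u = 4418 + 5408 = 9826)
O = -48 (O = -6*8 = -48)
(y + R)/(u + O) = (-20982 + 23800)/(9826 - 48) = 2818/9778 = 2818*(1/9778) = 1409/4889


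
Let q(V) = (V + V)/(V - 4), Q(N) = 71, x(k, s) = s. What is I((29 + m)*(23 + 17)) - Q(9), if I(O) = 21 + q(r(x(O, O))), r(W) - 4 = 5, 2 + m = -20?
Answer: -232/5 ≈ -46.400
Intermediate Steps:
m = -22 (m = -2 - 20 = -22)
r(W) = 9 (r(W) = 4 + 5 = 9)
q(V) = 2*V/(-4 + V) (q(V) = (2*V)/(-4 + V) = 2*V/(-4 + V))
I(O) = 123/5 (I(O) = 21 + 2*9/(-4 + 9) = 21 + 2*9/5 = 21 + 2*9*(1/5) = 21 + 18/5 = 123/5)
I((29 + m)*(23 + 17)) - Q(9) = 123/5 - 1*71 = 123/5 - 71 = -232/5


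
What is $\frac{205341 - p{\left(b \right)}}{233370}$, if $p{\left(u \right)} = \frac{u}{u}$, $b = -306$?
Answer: $\frac{20534}{23337} \approx 0.87989$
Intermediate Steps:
$p{\left(u \right)} = 1$
$\frac{205341 - p{\left(b \right)}}{233370} = \frac{205341 - 1}{233370} = \left(205341 - 1\right) \frac{1}{233370} = 205340 \cdot \frac{1}{233370} = \frac{20534}{23337}$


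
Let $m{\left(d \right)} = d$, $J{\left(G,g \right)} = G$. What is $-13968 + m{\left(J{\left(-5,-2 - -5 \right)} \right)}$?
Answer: $-13973$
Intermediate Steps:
$-13968 + m{\left(J{\left(-5,-2 - -5 \right)} \right)} = -13968 - 5 = -13973$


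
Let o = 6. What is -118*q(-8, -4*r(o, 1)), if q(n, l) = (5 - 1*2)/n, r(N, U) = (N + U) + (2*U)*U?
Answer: 177/4 ≈ 44.250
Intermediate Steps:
r(N, U) = N + U + 2*U² (r(N, U) = (N + U) + 2*U² = N + U + 2*U²)
q(n, l) = 3/n (q(n, l) = (5 - 2)/n = 3/n)
-118*q(-8, -4*r(o, 1)) = -354/(-8) = -354*(-1)/8 = -118*(-3/8) = 177/4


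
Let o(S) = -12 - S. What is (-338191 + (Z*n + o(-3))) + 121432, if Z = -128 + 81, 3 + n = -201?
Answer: -207180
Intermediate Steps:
n = -204 (n = -3 - 201 = -204)
Z = -47
(-338191 + (Z*n + o(-3))) + 121432 = (-338191 + (-47*(-204) + (-12 - 1*(-3)))) + 121432 = (-338191 + (9588 + (-12 + 3))) + 121432 = (-338191 + (9588 - 9)) + 121432 = (-338191 + 9579) + 121432 = -328612 + 121432 = -207180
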